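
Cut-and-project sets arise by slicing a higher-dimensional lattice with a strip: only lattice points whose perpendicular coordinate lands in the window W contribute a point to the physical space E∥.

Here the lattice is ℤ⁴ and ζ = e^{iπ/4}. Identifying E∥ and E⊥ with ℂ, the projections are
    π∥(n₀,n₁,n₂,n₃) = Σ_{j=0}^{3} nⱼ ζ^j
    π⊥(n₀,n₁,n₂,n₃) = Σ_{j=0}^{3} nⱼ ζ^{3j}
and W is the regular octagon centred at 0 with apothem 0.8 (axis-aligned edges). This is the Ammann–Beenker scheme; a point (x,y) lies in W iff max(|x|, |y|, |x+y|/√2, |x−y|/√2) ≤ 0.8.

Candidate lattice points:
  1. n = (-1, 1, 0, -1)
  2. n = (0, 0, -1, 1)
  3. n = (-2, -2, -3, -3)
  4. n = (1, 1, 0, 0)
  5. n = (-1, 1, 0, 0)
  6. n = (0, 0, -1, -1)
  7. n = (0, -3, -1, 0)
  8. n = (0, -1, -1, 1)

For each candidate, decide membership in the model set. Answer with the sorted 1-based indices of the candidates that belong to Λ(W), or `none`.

4, 6

With ζ = e^{iπ/4} the internal vectors are ζ^0,ζ^3,ζ^6,ζ^9.
candidate 1: n = (-1, 1, 0, -1) → π⊥ ≈ (-2.4142, +0.0000); max(|x|,|y|,|x±y|/√2) = 2.4142 > 0.8 ⇒ ∉ W
candidate 2: n = (0, 0, -1, 1) → π⊥ ≈ (+0.7071, +1.7071); max(|x|,|y|,|x±y|/√2) = 1.7071 > 0.8 ⇒ ∉ W
candidate 3: n = (-2, -2, -3, -3) → π⊥ ≈ (-2.7071, -0.5355); max(|x|,|y|,|x±y|/√2) = 2.7071 > 0.8 ⇒ ∉ W
candidate 4: n = (1, 1, 0, 0) → π⊥ ≈ (+0.2929, +0.7071); max(|x|,|y|,|x±y|/√2) = 0.7071 ≤ 0.8 ⇒ ∈ W
candidate 5: n = (-1, 1, 0, 0) → π⊥ ≈ (-1.7071, +0.7071); max(|x|,|y|,|x±y|/√2) = 1.7071 > 0.8 ⇒ ∉ W
candidate 6: n = (0, 0, -1, -1) → π⊥ ≈ (-0.7071, +0.2929); max(|x|,|y|,|x±y|/√2) = 0.7071 ≤ 0.8 ⇒ ∈ W
candidate 7: n = (0, -3, -1, 0) → π⊥ ≈ (+2.1213, -1.1213); max(|x|,|y|,|x±y|/√2) = 2.2929 > 0.8 ⇒ ∉ W
candidate 8: n = (0, -1, -1, 1) → π⊥ ≈ (+1.4142, +1.0000); max(|x|,|y|,|x±y|/√2) = 1.7071 > 0.8 ⇒ ∉ W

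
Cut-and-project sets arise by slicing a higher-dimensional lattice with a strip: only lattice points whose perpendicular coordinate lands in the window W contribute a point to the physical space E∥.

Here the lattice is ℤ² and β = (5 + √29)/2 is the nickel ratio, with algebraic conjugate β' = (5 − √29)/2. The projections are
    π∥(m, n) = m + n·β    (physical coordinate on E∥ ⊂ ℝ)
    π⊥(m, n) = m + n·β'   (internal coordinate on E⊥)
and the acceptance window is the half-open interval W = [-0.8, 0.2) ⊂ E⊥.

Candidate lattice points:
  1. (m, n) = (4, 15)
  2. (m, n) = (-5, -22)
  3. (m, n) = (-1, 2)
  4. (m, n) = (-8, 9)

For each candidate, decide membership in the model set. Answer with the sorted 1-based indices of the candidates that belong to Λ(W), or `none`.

Numerically β ≈ 5.19258 and β' = −1/β ≈ -0.19258.
[1] lift (4,15): star map gives 1.11126; window check -0.8 ≤ 1.11126 < 0.2 is false → out
[2] lift (-5,-22): star map gives -0.76319; window check -0.8 ≤ -0.76319 < 0.2 is true → IN Λ
[3] lift (-1,2): star map gives -1.38516; window check -0.8 ≤ -1.38516 < 0.2 is false → out
[4] lift (-8,9): star map gives -9.73324; window check -0.8 ≤ -9.73324 < 0.2 is false → out

2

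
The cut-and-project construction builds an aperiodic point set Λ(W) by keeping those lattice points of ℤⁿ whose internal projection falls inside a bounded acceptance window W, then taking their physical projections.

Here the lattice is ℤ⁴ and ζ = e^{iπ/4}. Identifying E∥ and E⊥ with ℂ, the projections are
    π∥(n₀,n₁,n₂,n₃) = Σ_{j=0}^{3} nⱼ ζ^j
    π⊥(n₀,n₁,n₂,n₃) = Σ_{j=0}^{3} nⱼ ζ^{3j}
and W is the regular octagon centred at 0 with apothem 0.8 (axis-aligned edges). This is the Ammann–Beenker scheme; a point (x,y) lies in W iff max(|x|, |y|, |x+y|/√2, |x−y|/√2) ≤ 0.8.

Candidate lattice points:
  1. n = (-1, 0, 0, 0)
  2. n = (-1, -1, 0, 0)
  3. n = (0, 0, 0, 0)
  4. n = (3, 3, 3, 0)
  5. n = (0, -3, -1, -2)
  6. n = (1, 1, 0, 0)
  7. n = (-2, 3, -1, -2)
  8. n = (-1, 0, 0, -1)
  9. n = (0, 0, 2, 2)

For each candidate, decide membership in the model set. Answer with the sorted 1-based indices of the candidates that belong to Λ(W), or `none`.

2, 3, 6

π⊥(n) = n₀ + n₁ζ³ + n₂ζ⁶ + n₃ζ⁹ where ζ = e^{iπ/4}.
candidate 1: n = (-1, 0, 0, 0) → π⊥ ≈ (-1.00000, +0.00000); max(|x|,|y|,|x±y|/√2) = 1.00000 > 0.8 ⇒ ∉ W
candidate 2: n = (-1, -1, 0, 0) → π⊥ ≈ (-0.29289, -0.70711); max(|x|,|y|,|x±y|/√2) = 0.70711 ≤ 0.8 ⇒ ∈ W
candidate 3: n = (0, 0, 0, 0) → π⊥ ≈ (+0.00000, +0.00000); max(|x|,|y|,|x±y|/√2) = 0.00000 ≤ 0.8 ⇒ ∈ W
candidate 4: n = (3, 3, 3, 0) → π⊥ ≈ (+0.87868, -0.87868); max(|x|,|y|,|x±y|/√2) = 1.24264 > 0.8 ⇒ ∉ W
candidate 5: n = (0, -3, -1, -2) → π⊥ ≈ (+0.70711, -2.53553); max(|x|,|y|,|x±y|/√2) = 2.53553 > 0.8 ⇒ ∉ W
candidate 6: n = (1, 1, 0, 0) → π⊥ ≈ (+0.29289, +0.70711); max(|x|,|y|,|x±y|/√2) = 0.70711 ≤ 0.8 ⇒ ∈ W
candidate 7: n = (-2, 3, -1, -2) → π⊥ ≈ (-5.53553, +1.70711); max(|x|,|y|,|x±y|/√2) = 5.53553 > 0.8 ⇒ ∉ W
candidate 8: n = (-1, 0, 0, -1) → π⊥ ≈ (-1.70711, -0.70711); max(|x|,|y|,|x±y|/√2) = 1.70711 > 0.8 ⇒ ∉ W
candidate 9: n = (0, 0, 2, 2) → π⊥ ≈ (+1.41421, -0.58579); max(|x|,|y|,|x±y|/√2) = 1.41421 > 0.8 ⇒ ∉ W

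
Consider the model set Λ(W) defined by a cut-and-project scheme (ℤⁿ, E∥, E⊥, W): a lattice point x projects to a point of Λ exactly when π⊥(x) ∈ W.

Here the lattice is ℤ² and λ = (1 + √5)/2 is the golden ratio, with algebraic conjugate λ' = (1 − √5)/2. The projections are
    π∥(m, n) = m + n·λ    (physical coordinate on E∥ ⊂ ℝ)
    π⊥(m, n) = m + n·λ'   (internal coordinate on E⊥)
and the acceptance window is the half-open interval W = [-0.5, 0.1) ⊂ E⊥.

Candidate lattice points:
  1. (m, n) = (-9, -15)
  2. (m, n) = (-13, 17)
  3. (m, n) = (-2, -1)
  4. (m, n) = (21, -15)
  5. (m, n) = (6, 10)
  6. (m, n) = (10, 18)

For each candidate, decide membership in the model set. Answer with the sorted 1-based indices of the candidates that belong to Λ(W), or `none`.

5

λ' = (1−√5)/2 ≈ -0.618034.
[1] lift (-9,-15): star map gives 0.270510; window check -0.5 ≤ 0.270510 < 0.1 is false → out
[2] lift (-13,17): star map gives -23.506578; window check -0.5 ≤ -23.506578 < 0.1 is false → out
[3] lift (-2,-1): star map gives -1.381966; window check -0.5 ≤ -1.381966 < 0.1 is false → out
[4] lift (21,-15): star map gives 30.270510; window check -0.5 ≤ 30.270510 < 0.1 is false → out
[5] lift (6,10): star map gives -0.180340; window check -0.5 ≤ -0.180340 < 0.1 is true → IN Λ
[6] lift (10,18): star map gives -1.124612; window check -0.5 ≤ -1.124612 < 0.1 is false → out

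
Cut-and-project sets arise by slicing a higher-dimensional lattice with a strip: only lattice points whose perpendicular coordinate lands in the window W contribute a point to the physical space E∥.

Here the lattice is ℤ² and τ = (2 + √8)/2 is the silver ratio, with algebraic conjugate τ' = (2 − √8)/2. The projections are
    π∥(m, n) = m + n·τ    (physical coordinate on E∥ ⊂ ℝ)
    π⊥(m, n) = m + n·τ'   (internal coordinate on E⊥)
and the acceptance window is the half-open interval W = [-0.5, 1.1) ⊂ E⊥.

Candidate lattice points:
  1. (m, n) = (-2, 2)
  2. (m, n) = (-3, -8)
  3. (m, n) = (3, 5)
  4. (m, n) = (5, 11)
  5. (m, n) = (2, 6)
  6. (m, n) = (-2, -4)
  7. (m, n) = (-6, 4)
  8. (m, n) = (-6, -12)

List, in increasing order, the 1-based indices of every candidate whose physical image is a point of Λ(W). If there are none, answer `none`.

τ' = (2−√8)/2 ≈ -0.414214.
#1 (-2,2): internal coord -2 + (2)·τ' = -2.828427; -2.828427 ∉ [-0.5, 1.1) → out
#2 (-3,-8): internal coord -3 + (-8)·τ' = +0.313708; +0.313708 ∈ [-0.5, 1.1) → IN Λ
#3 (3,5): internal coord 3 + (5)·τ' = +0.928932; +0.928932 ∈ [-0.5, 1.1) → IN Λ
#4 (5,11): internal coord 5 + (11)·τ' = +0.443651; +0.443651 ∈ [-0.5, 1.1) → IN Λ
#5 (2,6): internal coord 2 + (6)·τ' = -0.485281; -0.485281 ∈ [-0.5, 1.1) → IN Λ
#6 (-2,-4): internal coord -2 + (-4)·τ' = -0.343146; -0.343146 ∈ [-0.5, 1.1) → IN Λ
#7 (-6,4): internal coord -6 + (4)·τ' = -7.656854; -7.656854 ∉ [-0.5, 1.1) → out
#8 (-6,-12): internal coord -6 + (-12)·τ' = -1.029437; -1.029437 ∉ [-0.5, 1.1) → out

2, 3, 4, 5, 6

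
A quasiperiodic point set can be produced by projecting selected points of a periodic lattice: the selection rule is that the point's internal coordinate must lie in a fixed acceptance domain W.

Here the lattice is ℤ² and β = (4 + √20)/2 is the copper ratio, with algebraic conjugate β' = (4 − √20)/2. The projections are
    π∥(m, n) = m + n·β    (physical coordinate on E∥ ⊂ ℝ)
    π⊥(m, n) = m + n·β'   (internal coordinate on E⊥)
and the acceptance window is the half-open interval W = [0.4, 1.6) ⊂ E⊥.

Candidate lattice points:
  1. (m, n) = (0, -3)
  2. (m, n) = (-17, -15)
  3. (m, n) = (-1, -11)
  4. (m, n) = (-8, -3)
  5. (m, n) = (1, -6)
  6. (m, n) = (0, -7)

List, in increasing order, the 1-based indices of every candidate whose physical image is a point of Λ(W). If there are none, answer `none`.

1, 3

Numerically β ≈ 4.23607 and β' = −1/β ≈ -0.23607.
[1] lift (0,-3): star map gives 0.70820; window check 0.4 ≤ 0.70820 < 1.6 is true → IN Λ
[2] lift (-17,-15): star map gives -13.45898; window check 0.4 ≤ -13.45898 < 1.6 is false → out
[3] lift (-1,-11): star map gives 1.59675; window check 0.4 ≤ 1.59675 < 1.6 is true → IN Λ
[4] lift (-8,-3): star map gives -7.29180; window check 0.4 ≤ -7.29180 < 1.6 is false → out
[5] lift (1,-6): star map gives 2.41641; window check 0.4 ≤ 2.41641 < 1.6 is false → out
[6] lift (0,-7): star map gives 1.65248; window check 0.4 ≤ 1.65248 < 1.6 is false → out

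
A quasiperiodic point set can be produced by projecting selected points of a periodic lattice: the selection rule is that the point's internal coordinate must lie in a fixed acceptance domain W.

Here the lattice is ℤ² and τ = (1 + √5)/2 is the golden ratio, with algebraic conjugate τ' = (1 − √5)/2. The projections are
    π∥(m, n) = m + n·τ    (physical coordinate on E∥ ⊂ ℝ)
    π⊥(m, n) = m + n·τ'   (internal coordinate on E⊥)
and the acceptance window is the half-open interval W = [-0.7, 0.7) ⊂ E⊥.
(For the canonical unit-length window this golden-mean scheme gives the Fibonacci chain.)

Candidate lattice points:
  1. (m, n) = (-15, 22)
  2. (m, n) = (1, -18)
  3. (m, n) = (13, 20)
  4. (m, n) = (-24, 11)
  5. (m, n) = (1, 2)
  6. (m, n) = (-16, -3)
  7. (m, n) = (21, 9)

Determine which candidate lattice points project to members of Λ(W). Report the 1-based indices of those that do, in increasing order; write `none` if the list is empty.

Compute τ' = (1−√5)/2 = -0.61803, so π⊥(m,n) = m -0.61803·n.
#1 (-15,22): internal coord -15 + (22)·τ' = -28.59675; -28.59675 ∉ [-0.7, 0.7) → out
#2 (1,-18): internal coord 1 + (-18)·τ' = +12.12461; +12.12461 ∉ [-0.7, 0.7) → out
#3 (13,20): internal coord 13 + (20)·τ' = +0.63932; +0.63932 ∈ [-0.7, 0.7) → IN Λ
#4 (-24,11): internal coord -24 + (11)·τ' = -30.79837; -30.79837 ∉ [-0.7, 0.7) → out
#5 (1,2): internal coord 1 + (2)·τ' = -0.23607; -0.23607 ∈ [-0.7, 0.7) → IN Λ
#6 (-16,-3): internal coord -16 + (-3)·τ' = -14.14590; -14.14590 ∉ [-0.7, 0.7) → out
#7 (21,9): internal coord 21 + (9)·τ' = +15.43769; +15.43769 ∉ [-0.7, 0.7) → out

3, 5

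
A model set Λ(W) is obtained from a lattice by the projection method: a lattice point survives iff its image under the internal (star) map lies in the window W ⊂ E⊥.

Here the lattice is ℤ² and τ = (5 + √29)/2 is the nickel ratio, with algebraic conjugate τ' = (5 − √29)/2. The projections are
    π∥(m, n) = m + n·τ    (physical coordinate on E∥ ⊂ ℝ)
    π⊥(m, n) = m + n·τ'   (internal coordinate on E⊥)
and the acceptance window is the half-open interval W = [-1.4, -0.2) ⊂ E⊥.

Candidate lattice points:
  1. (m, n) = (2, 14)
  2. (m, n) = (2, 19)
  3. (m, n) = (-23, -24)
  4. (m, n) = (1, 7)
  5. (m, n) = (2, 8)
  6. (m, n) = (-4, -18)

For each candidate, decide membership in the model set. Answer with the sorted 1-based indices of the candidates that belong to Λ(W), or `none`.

1, 4, 6

Numerically τ ≈ 5.192582 and τ' = −1/τ ≈ -0.192582.
[1] lift (2,14): star map gives -0.696154; window check -1.4 ≤ -0.696154 < -0.2 is true → IN Λ
[2] lift (2,19): star map gives -1.659066; window check -1.4 ≤ -1.659066 < -0.2 is false → out
[3] lift (-23,-24): star map gives -18.378022; window check -1.4 ≤ -18.378022 < -0.2 is false → out
[4] lift (1,7): star map gives -0.348077; window check -1.4 ≤ -0.348077 < -0.2 is true → IN Λ
[5] lift (2,8): star map gives 0.459341; window check -1.4 ≤ 0.459341 < -0.2 is false → out
[6] lift (-4,-18): star map gives -0.533517; window check -1.4 ≤ -0.533517 < -0.2 is true → IN Λ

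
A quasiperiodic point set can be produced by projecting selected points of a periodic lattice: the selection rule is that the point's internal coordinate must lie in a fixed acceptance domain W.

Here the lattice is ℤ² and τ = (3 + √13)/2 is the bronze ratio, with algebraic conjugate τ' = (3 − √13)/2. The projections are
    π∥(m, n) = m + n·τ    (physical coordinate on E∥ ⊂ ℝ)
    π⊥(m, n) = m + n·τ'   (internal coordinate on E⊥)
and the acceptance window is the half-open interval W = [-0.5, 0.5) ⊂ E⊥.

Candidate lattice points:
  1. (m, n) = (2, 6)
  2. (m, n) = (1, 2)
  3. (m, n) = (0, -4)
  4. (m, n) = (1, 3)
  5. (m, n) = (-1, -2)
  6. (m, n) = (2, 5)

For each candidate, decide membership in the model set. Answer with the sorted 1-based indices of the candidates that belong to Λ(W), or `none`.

1, 2, 4, 5, 6

Compute τ' = (3−√13)/2 = -0.302776, so π⊥(m,n) = m -0.302776·n.
candidate 1: (m,n)=(2,6) → π∥ = 2+6·τ ≈ 21.816654, π⊥ = 2+6·τ' ≈ 0.183346 ∈ [-0.5, 0.5) ⇒ IN Λ
candidate 2: (m,n)=(1,2) → π∥ = 1+2·τ ≈ 7.605551, π⊥ = 1+2·τ' ≈ 0.394449 ∈ [-0.5, 0.5) ⇒ IN Λ
candidate 3: (m,n)=(0,-4) → π∥ = 0-4·τ ≈ -13.211103, π⊥ = 0-4·τ' ≈ 1.211103 ∉ [-0.5, 0.5) ⇒ out
candidate 4: (m,n)=(1,3) → π∥ = 1+3·τ ≈ 10.908327, π⊥ = 1+3·τ' ≈ 0.091673 ∈ [-0.5, 0.5) ⇒ IN Λ
candidate 5: (m,n)=(-1,-2) → π∥ = -1-2·τ ≈ -7.605551, π⊥ = -1-2·τ' ≈ -0.394449 ∈ [-0.5, 0.5) ⇒ IN Λ
candidate 6: (m,n)=(2,5) → π∥ = 2+5·τ ≈ 18.513878, π⊥ = 2+5·τ' ≈ 0.486122 ∈ [-0.5, 0.5) ⇒ IN Λ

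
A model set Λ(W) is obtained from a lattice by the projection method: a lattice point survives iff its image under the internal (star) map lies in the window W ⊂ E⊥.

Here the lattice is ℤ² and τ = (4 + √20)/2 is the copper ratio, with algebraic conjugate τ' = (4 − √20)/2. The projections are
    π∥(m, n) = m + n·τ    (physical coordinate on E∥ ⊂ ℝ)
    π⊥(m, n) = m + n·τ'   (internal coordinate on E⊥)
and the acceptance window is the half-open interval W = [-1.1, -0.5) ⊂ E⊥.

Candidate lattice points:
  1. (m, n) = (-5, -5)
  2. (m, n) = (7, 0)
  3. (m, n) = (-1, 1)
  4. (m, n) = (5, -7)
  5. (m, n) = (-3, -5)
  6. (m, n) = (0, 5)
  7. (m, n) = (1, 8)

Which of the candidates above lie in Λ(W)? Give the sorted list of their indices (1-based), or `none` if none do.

7

Numerically τ ≈ 4.236068 and τ' = −1/τ ≈ -0.236068.
#1 (-5,-5): internal coord -5 + (-5)·τ' = -3.819660; -3.819660 ∉ [-1.1, -0.5) → out
#2 (7,0): internal coord 7 + (0)·τ' = +7.000000; +7.000000 ∉ [-1.1, -0.5) → out
#3 (-1,1): internal coord -1 + (1)·τ' = -1.236068; -1.236068 ∉ [-1.1, -0.5) → out
#4 (5,-7): internal coord 5 + (-7)·τ' = +6.652476; +6.652476 ∉ [-1.1, -0.5) → out
#5 (-3,-5): internal coord -3 + (-5)·τ' = -1.819660; -1.819660 ∉ [-1.1, -0.5) → out
#6 (0,5): internal coord 0 + (5)·τ' = -1.180340; -1.180340 ∉ [-1.1, -0.5) → out
#7 (1,8): internal coord 1 + (8)·τ' = -0.888544; -0.888544 ∈ [-1.1, -0.5) → IN Λ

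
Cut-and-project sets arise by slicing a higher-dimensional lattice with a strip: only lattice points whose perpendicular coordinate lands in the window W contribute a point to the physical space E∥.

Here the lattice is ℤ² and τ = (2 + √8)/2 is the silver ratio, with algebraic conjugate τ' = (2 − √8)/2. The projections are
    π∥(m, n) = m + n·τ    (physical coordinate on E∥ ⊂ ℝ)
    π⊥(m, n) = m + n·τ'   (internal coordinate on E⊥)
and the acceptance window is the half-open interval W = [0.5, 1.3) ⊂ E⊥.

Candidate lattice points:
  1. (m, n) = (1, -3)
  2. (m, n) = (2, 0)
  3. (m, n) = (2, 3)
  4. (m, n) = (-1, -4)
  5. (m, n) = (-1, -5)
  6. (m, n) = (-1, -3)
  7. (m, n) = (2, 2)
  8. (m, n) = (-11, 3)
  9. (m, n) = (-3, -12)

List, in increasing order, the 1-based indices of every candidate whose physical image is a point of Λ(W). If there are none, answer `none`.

Numerically τ ≈ 2.414214 and τ' = −1/τ ≈ -0.414214.
#1 (1,-3): internal coord 1 + (-3)·τ' = +2.242641; +2.242641 ∉ [0.5, 1.3) → out
#2 (2,0): internal coord 2 + (0)·τ' = +2.000000; +2.000000 ∉ [0.5, 1.3) → out
#3 (2,3): internal coord 2 + (3)·τ' = +0.757359; +0.757359 ∈ [0.5, 1.3) → IN Λ
#4 (-1,-4): internal coord -1 + (-4)·τ' = +0.656854; +0.656854 ∈ [0.5, 1.3) → IN Λ
#5 (-1,-5): internal coord -1 + (-5)·τ' = +1.071068; +1.071068 ∈ [0.5, 1.3) → IN Λ
#6 (-1,-3): internal coord -1 + (-3)·τ' = +0.242641; +0.242641 ∉ [0.5, 1.3) → out
#7 (2,2): internal coord 2 + (2)·τ' = +1.171573; +1.171573 ∈ [0.5, 1.3) → IN Λ
#8 (-11,3): internal coord -11 + (3)·τ' = -12.242641; -12.242641 ∉ [0.5, 1.3) → out
#9 (-3,-12): internal coord -3 + (-12)·τ' = +1.970563; +1.970563 ∉ [0.5, 1.3) → out

3, 4, 5, 7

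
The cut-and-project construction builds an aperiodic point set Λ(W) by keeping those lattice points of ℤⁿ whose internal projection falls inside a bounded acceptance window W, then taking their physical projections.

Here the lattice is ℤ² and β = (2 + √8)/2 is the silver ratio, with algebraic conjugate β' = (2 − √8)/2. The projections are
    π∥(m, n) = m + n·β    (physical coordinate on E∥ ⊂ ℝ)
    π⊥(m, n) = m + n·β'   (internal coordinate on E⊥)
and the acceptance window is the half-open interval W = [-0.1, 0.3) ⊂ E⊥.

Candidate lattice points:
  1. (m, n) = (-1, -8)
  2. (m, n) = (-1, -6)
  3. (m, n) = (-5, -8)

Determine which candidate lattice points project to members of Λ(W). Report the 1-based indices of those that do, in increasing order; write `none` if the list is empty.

β' = (2−√8)/2 ≈ -0.4142.
#1 (-1,-8): internal coord -1 + (-8)·β' = +2.3137; +2.3137 ∉ [-0.1, 0.3) → out
#2 (-1,-6): internal coord -1 + (-6)·β' = +1.4853; +1.4853 ∉ [-0.1, 0.3) → out
#3 (-5,-8): internal coord -5 + (-8)·β' = -1.6863; -1.6863 ∉ [-0.1, 0.3) → out

none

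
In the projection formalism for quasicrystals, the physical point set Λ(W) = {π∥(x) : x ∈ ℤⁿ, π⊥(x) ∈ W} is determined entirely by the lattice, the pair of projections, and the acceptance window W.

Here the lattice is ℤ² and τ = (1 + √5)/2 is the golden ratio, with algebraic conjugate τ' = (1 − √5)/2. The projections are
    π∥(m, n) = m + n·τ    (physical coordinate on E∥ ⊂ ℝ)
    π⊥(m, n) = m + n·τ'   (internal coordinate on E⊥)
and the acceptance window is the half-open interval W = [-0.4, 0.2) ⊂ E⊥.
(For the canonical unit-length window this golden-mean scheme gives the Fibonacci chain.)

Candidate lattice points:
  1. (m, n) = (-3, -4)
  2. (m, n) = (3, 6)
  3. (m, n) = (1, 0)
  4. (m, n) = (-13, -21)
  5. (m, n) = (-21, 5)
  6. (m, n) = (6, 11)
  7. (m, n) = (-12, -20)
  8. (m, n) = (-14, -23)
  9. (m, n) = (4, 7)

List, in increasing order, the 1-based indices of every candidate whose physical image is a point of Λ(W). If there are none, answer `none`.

Compute τ' = (1−√5)/2 = -0.61803, so π⊥(m,n) = m -0.61803·n.
[1] lift (-3,-4): star map gives -0.52786; window check -0.4 ≤ -0.52786 < 0.2 is false → out
[2] lift (3,6): star map gives -0.70820; window check -0.4 ≤ -0.70820 < 0.2 is false → out
[3] lift (1,0): star map gives 1.00000; window check -0.4 ≤ 1.00000 < 0.2 is false → out
[4] lift (-13,-21): star map gives -0.02129; window check -0.4 ≤ -0.02129 < 0.2 is true → IN Λ
[5] lift (-21,5): star map gives -24.09017; window check -0.4 ≤ -24.09017 < 0.2 is false → out
[6] lift (6,11): star map gives -0.79837; window check -0.4 ≤ -0.79837 < 0.2 is false → out
[7] lift (-12,-20): star map gives 0.36068; window check -0.4 ≤ 0.36068 < 0.2 is false → out
[8] lift (-14,-23): star map gives 0.21478; window check -0.4 ≤ 0.21478 < 0.2 is false → out
[9] lift (4,7): star map gives -0.32624; window check -0.4 ≤ -0.32624 < 0.2 is true → IN Λ

4, 9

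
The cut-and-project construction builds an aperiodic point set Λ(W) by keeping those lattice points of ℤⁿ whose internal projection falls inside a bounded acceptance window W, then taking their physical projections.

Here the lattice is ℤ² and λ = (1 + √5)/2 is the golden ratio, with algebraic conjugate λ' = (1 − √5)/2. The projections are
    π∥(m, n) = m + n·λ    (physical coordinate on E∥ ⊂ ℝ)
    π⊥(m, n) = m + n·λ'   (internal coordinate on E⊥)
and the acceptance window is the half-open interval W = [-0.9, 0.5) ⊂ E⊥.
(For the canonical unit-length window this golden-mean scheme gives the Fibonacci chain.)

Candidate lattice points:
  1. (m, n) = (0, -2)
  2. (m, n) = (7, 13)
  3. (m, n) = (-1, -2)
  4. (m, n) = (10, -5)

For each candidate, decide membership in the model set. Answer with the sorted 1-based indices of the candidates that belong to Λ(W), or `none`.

3

Compute λ' = (1−√5)/2 = -0.61803, so π⊥(m,n) = m -0.61803·n.
[1] lift (0,-2): star map gives 1.23607; window check -0.9 ≤ 1.23607 < 0.5 is false → out
[2] lift (7,13): star map gives -1.03444; window check -0.9 ≤ -1.03444 < 0.5 is false → out
[3] lift (-1,-2): star map gives 0.23607; window check -0.9 ≤ 0.23607 < 0.5 is true → IN Λ
[4] lift (10,-5): star map gives 13.09017; window check -0.9 ≤ 13.09017 < 0.5 is false → out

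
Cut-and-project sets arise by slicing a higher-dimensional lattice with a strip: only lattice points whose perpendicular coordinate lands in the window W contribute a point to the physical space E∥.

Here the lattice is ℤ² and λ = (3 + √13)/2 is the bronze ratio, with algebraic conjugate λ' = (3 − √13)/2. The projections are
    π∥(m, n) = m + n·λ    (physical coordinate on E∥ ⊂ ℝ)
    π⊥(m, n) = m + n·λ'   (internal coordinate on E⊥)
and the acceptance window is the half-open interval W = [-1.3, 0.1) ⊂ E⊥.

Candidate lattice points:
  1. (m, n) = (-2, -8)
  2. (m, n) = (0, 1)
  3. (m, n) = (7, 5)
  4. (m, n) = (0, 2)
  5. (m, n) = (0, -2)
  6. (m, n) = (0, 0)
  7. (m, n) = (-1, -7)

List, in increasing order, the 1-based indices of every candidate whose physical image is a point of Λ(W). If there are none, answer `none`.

2, 4, 6

λ' = (3−√13)/2 ≈ -0.3028.
#1 (-2,-8): internal coord -2 + (-8)·λ' = +0.4222; +0.4222 ∉ [-1.3, 0.1) → out
#2 (0,1): internal coord 0 + (1)·λ' = -0.3028; -0.3028 ∈ [-1.3, 0.1) → IN Λ
#3 (7,5): internal coord 7 + (5)·λ' = +5.4861; +5.4861 ∉ [-1.3, 0.1) → out
#4 (0,2): internal coord 0 + (2)·λ' = -0.6056; -0.6056 ∈ [-1.3, 0.1) → IN Λ
#5 (0,-2): internal coord 0 + (-2)·λ' = +0.6056; +0.6056 ∉ [-1.3, 0.1) → out
#6 (0,0): internal coord 0 + (0)·λ' = +0.0000; +0.0000 ∈ [-1.3, 0.1) → IN Λ
#7 (-1,-7): internal coord -1 + (-7)·λ' = +1.1194; +1.1194 ∉ [-1.3, 0.1) → out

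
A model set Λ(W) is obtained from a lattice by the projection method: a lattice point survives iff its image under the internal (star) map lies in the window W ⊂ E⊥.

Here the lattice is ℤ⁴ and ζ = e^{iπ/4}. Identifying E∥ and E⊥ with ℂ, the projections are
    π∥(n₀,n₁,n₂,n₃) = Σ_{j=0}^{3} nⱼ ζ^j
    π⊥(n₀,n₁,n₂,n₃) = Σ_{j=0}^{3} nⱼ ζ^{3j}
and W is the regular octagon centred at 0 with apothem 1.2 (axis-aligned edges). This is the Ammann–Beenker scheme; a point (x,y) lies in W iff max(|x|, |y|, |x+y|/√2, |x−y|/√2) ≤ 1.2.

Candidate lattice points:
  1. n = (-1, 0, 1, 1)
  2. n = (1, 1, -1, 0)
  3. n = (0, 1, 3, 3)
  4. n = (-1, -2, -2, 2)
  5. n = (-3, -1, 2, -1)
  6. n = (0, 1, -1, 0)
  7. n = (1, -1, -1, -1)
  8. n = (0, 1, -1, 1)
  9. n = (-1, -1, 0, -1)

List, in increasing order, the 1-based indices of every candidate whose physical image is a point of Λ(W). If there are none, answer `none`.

1, 7

Internal map: ζ^{3j} for j=0..3 gives (1,0), (−√2/2,√2/2), (0,−1), (√2/2,√2/2).
candidate 1: n = (-1, 0, 1, 1) → π⊥ ≈ (-0.2929, -0.2929); max(|x|,|y|,|x±y|/√2) = 0.4142 ≤ 1.2 ⇒ ∈ W
candidate 2: n = (1, 1, -1, 0) → π⊥ ≈ (+0.2929, +1.7071); max(|x|,|y|,|x±y|/√2) = 1.7071 > 1.2 ⇒ ∉ W
candidate 3: n = (0, 1, 3, 3) → π⊥ ≈ (+1.4142, -0.1716); max(|x|,|y|,|x±y|/√2) = 1.4142 > 1.2 ⇒ ∉ W
candidate 4: n = (-1, -2, -2, 2) → π⊥ ≈ (+1.8284, +2.0000); max(|x|,|y|,|x±y|/√2) = 2.7071 > 1.2 ⇒ ∉ W
candidate 5: n = (-3, -1, 2, -1) → π⊥ ≈ (-3.0000, -3.4142); max(|x|,|y|,|x±y|/√2) = 4.5355 > 1.2 ⇒ ∉ W
candidate 6: n = (0, 1, -1, 0) → π⊥ ≈ (-0.7071, +1.7071); max(|x|,|y|,|x±y|/√2) = 1.7071 > 1.2 ⇒ ∉ W
candidate 7: n = (1, -1, -1, -1) → π⊥ ≈ (+1.0000, -0.4142); max(|x|,|y|,|x±y|/√2) = 1.0000 ≤ 1.2 ⇒ ∈ W
candidate 8: n = (0, 1, -1, 1) → π⊥ ≈ (+0.0000, +2.4142); max(|x|,|y|,|x±y|/√2) = 2.4142 > 1.2 ⇒ ∉ W
candidate 9: n = (-1, -1, 0, -1) → π⊥ ≈ (-1.0000, -1.4142); max(|x|,|y|,|x±y|/√2) = 1.7071 > 1.2 ⇒ ∉ W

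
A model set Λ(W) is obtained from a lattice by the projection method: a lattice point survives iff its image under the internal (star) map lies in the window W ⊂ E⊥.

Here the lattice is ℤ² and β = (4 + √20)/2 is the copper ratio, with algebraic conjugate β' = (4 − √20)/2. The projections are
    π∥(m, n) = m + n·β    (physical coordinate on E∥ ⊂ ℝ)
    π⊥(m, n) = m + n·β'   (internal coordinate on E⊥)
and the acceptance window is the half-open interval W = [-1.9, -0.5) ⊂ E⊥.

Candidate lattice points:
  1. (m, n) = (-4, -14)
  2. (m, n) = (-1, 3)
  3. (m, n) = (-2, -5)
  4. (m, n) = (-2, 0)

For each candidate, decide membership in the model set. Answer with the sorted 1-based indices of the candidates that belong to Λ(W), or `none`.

Numerically β ≈ 4.2361 and β' = −1/β ≈ -0.2361.
#1 (-4,-14): internal coord -4 + (-14)·β' = -0.6950; -0.6950 ∈ [-1.9, -0.5) → IN Λ
#2 (-1,3): internal coord -1 + (3)·β' = -1.7082; -1.7082 ∈ [-1.9, -0.5) → IN Λ
#3 (-2,-5): internal coord -2 + (-5)·β' = -0.8197; -0.8197 ∈ [-1.9, -0.5) → IN Λ
#4 (-2,0): internal coord -2 + (0)·β' = -2.0000; -2.0000 ∉ [-1.9, -0.5) → out

1, 2, 3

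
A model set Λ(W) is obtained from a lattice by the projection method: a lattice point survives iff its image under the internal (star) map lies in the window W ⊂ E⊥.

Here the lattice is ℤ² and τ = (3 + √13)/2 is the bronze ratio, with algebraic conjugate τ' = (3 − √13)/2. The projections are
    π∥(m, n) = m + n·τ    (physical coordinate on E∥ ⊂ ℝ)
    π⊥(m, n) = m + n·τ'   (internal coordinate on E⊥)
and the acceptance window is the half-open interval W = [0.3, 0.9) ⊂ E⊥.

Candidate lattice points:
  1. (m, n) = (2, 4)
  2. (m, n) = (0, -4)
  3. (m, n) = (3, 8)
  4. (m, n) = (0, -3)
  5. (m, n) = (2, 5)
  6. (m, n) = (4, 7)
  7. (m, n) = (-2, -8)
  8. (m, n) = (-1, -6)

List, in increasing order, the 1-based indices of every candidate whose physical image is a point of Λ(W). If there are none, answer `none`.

Numerically τ ≈ 3.30278 and τ' = −1/τ ≈ -0.30278.
candidate 1: (m,n)=(2,4) → π∥ = 2+4·τ ≈ 15.21110, π⊥ = 2+4·τ' ≈ 0.78890 ∈ [0.3, 0.9) ⇒ IN Λ
candidate 2: (m,n)=(0,-4) → π∥ = 0-4·τ ≈ -13.21110, π⊥ = 0-4·τ' ≈ 1.21110 ∉ [0.3, 0.9) ⇒ out
candidate 3: (m,n)=(3,8) → π∥ = 3+8·τ ≈ 29.42221, π⊥ = 3+8·τ' ≈ 0.57779 ∈ [0.3, 0.9) ⇒ IN Λ
candidate 4: (m,n)=(0,-3) → π∥ = 0-3·τ ≈ -9.90833, π⊥ = 0-3·τ' ≈ 0.90833 ∉ [0.3, 0.9) ⇒ out
candidate 5: (m,n)=(2,5) → π∥ = 2+5·τ ≈ 18.51388, π⊥ = 2+5·τ' ≈ 0.48612 ∈ [0.3, 0.9) ⇒ IN Λ
candidate 6: (m,n)=(4,7) → π∥ = 4+7·τ ≈ 27.11943, π⊥ = 4+7·τ' ≈ 1.88057 ∉ [0.3, 0.9) ⇒ out
candidate 7: (m,n)=(-2,-8) → π∥ = -2-8·τ ≈ -28.42221, π⊥ = -2-8·τ' ≈ 0.42221 ∈ [0.3, 0.9) ⇒ IN Λ
candidate 8: (m,n)=(-1,-6) → π∥ = -1-6·τ ≈ -20.81665, π⊥ = -1-6·τ' ≈ 0.81665 ∈ [0.3, 0.9) ⇒ IN Λ

1, 3, 5, 7, 8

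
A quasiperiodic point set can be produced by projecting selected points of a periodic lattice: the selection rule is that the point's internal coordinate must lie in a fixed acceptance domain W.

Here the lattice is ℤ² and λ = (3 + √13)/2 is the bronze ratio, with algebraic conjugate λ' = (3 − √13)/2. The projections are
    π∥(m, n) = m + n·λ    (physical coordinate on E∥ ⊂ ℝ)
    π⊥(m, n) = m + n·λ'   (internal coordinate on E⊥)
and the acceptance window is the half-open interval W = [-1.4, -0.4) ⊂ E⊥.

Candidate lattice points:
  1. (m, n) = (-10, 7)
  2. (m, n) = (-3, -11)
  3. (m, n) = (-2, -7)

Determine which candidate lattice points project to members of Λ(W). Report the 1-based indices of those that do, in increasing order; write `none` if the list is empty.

Numerically λ ≈ 3.30278 and λ' = −1/λ ≈ -0.30278.
[1] lift (-10,7): star map gives -12.11943; window check -1.4 ≤ -12.11943 < -0.4 is false → out
[2] lift (-3,-11): star map gives 0.33053; window check -1.4 ≤ 0.33053 < -0.4 is false → out
[3] lift (-2,-7): star map gives 0.11943; window check -1.4 ≤ 0.11943 < -0.4 is false → out

none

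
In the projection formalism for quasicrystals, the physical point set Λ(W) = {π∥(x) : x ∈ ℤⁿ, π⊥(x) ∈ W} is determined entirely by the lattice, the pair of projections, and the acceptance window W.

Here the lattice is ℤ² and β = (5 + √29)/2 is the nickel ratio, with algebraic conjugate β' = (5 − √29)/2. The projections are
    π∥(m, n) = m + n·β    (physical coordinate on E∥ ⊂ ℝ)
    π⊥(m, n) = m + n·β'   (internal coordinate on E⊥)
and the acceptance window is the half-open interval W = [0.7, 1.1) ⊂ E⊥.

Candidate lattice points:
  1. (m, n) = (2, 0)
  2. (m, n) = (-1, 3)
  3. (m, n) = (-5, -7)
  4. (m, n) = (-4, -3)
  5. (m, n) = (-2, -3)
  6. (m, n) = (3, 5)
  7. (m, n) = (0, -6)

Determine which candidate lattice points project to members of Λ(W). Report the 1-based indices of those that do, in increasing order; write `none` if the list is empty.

Compute β' = (5−√29)/2 = -0.192582, so π⊥(m,n) = m -0.192582·n.
#1 (2,0): internal coord 2 + (0)·β' = +2.000000; +2.000000 ∉ [0.7, 1.1) → out
#2 (-1,3): internal coord -1 + (3)·β' = -1.577747; -1.577747 ∉ [0.7, 1.1) → out
#3 (-5,-7): internal coord -5 + (-7)·β' = -3.651923; -3.651923 ∉ [0.7, 1.1) → out
#4 (-4,-3): internal coord -4 + (-3)·β' = -3.422253; -3.422253 ∉ [0.7, 1.1) → out
#5 (-2,-3): internal coord -2 + (-3)·β' = -1.422253; -1.422253 ∉ [0.7, 1.1) → out
#6 (3,5): internal coord 3 + (5)·β' = +2.037088; +2.037088 ∉ [0.7, 1.1) → out
#7 (0,-6): internal coord 0 + (-6)·β' = +1.155494; +1.155494 ∉ [0.7, 1.1) → out

none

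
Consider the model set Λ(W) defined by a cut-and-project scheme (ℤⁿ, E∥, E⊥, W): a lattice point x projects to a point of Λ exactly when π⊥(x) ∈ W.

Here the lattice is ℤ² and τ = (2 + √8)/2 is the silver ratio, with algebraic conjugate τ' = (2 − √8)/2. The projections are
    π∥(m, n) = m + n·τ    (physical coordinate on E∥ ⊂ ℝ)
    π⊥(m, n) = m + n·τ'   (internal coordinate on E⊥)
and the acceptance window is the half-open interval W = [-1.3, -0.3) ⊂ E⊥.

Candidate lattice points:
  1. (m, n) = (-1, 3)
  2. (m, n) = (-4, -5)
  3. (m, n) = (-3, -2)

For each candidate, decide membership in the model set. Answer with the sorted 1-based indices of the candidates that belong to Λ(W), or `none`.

none

Numerically τ ≈ 2.414214 and τ' = −1/τ ≈ -0.414214.
#1 (-1,3): internal coord -1 + (3)·τ' = -2.242641; -2.242641 ∉ [-1.3, -0.3) → out
#2 (-4,-5): internal coord -4 + (-5)·τ' = -1.928932; -1.928932 ∉ [-1.3, -0.3) → out
#3 (-3,-2): internal coord -3 + (-2)·τ' = -2.171573; -2.171573 ∉ [-1.3, -0.3) → out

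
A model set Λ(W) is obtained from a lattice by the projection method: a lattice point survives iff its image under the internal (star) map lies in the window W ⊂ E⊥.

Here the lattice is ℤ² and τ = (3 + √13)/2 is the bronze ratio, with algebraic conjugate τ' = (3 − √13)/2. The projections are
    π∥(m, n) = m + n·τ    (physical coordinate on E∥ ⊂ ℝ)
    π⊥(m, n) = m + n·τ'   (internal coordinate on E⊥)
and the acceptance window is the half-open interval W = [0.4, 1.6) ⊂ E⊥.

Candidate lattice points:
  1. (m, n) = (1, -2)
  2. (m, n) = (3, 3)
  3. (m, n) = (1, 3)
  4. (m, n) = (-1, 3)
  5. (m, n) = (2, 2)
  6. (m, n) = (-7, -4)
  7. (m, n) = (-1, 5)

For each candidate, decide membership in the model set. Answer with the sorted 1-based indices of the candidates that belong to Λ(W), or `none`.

Numerically τ ≈ 3.302776 and τ' = −1/τ ≈ -0.302776.
[1] lift (1,-2): star map gives 1.605551; window check 0.4 ≤ 1.605551 < 1.6 is false → out
[2] lift (3,3): star map gives 2.091673; window check 0.4 ≤ 2.091673 < 1.6 is false → out
[3] lift (1,3): star map gives 0.091673; window check 0.4 ≤ 0.091673 < 1.6 is false → out
[4] lift (-1,3): star map gives -1.908327; window check 0.4 ≤ -1.908327 < 1.6 is false → out
[5] lift (2,2): star map gives 1.394449; window check 0.4 ≤ 1.394449 < 1.6 is true → IN Λ
[6] lift (-7,-4): star map gives -5.788897; window check 0.4 ≤ -5.788897 < 1.6 is false → out
[7] lift (-1,5): star map gives -2.513878; window check 0.4 ≤ -2.513878 < 1.6 is false → out

5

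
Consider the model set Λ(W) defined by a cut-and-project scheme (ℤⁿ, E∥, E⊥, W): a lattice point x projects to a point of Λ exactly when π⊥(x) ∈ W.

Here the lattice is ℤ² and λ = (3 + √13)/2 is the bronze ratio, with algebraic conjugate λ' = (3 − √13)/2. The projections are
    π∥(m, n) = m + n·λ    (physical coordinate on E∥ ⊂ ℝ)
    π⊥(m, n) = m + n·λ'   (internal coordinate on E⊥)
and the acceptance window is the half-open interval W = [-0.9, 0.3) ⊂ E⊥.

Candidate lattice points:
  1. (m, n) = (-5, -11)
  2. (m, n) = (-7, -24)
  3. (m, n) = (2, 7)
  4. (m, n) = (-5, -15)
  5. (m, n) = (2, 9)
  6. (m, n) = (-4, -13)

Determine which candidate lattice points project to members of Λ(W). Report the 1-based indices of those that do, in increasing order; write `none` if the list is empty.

Compute λ' = (3−√13)/2 = -0.3028, so π⊥(m,n) = m -0.3028·n.
#1 (-5,-11): internal coord -5 + (-11)·λ' = -1.6695; -1.6695 ∉ [-0.9, 0.3) → out
#2 (-7,-24): internal coord -7 + (-24)·λ' = +0.2666; +0.2666 ∈ [-0.9, 0.3) → IN Λ
#3 (2,7): internal coord 2 + (7)·λ' = -0.1194; -0.1194 ∈ [-0.9, 0.3) → IN Λ
#4 (-5,-15): internal coord -5 + (-15)·λ' = -0.4584; -0.4584 ∈ [-0.9, 0.3) → IN Λ
#5 (2,9): internal coord 2 + (9)·λ' = -0.7250; -0.7250 ∈ [-0.9, 0.3) → IN Λ
#6 (-4,-13): internal coord -4 + (-13)·λ' = -0.0639; -0.0639 ∈ [-0.9, 0.3) → IN Λ

2, 3, 4, 5, 6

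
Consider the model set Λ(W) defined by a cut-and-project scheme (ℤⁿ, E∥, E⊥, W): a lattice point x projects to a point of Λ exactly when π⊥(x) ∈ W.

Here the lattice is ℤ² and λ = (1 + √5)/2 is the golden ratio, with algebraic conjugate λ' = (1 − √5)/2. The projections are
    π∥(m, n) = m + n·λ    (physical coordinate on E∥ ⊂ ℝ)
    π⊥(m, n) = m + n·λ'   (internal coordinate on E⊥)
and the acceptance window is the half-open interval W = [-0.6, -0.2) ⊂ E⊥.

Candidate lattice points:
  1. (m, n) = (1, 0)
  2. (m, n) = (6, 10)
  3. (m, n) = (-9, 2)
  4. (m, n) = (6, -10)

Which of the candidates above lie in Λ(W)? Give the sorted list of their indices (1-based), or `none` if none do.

Numerically λ ≈ 1.61803 and λ' = −1/λ ≈ -0.61803.
#1 (1,0): internal coord 1 + (0)·λ' = +1.00000; +1.00000 ∉ [-0.6, -0.2) → out
#2 (6,10): internal coord 6 + (10)·λ' = -0.18034; -0.18034 ∉ [-0.6, -0.2) → out
#3 (-9,2): internal coord -9 + (2)·λ' = -10.23607; -10.23607 ∉ [-0.6, -0.2) → out
#4 (6,-10): internal coord 6 + (-10)·λ' = +12.18034; +12.18034 ∉ [-0.6, -0.2) → out

none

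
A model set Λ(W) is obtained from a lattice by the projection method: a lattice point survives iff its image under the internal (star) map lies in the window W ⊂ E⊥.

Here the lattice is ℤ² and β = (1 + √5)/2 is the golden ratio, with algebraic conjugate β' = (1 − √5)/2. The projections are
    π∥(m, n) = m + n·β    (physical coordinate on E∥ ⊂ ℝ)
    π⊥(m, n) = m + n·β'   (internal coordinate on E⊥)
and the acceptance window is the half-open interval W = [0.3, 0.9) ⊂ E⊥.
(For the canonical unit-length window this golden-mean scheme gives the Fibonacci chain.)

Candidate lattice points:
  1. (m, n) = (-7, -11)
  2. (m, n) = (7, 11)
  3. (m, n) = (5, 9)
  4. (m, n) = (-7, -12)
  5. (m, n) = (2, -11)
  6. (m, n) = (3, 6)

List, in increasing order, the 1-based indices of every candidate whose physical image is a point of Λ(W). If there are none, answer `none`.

4

Compute β' = (1−√5)/2 = -0.61803, so π⊥(m,n) = m -0.61803·n.
[1] lift (-7,-11): star map gives -0.20163; window check 0.3 ≤ -0.20163 < 0.9 is false → out
[2] lift (7,11): star map gives 0.20163; window check 0.3 ≤ 0.20163 < 0.9 is false → out
[3] lift (5,9): star map gives -0.56231; window check 0.3 ≤ -0.56231 < 0.9 is false → out
[4] lift (-7,-12): star map gives 0.41641; window check 0.3 ≤ 0.41641 < 0.9 is true → IN Λ
[5] lift (2,-11): star map gives 8.79837; window check 0.3 ≤ 8.79837 < 0.9 is false → out
[6] lift (3,6): star map gives -0.70820; window check 0.3 ≤ -0.70820 < 0.9 is false → out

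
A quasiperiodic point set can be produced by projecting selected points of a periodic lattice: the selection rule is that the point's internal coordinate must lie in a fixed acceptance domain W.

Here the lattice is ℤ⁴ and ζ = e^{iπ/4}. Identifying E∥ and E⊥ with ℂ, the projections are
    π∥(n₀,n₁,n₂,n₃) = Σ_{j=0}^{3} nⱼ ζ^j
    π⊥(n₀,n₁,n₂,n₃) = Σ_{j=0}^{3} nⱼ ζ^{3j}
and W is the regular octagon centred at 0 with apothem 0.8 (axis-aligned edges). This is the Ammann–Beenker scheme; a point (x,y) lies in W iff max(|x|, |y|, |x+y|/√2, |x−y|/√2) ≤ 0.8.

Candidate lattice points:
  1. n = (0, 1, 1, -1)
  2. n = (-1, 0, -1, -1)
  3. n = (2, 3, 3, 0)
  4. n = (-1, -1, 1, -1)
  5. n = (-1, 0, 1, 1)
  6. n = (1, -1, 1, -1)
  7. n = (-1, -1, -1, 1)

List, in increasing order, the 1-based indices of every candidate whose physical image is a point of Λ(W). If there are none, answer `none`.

5

π⊥(n) = n₀ + n₁ζ³ + n₂ζ⁶ + n₃ζ⁹ where ζ = e^{iπ/4}.
candidate 1: n = (0, 1, 1, -1) → π⊥ ≈ (-1.4142, -1.0000); max(|x|,|y|,|x±y|/√2) = 1.7071 > 0.8 ⇒ ∉ W
candidate 2: n = (-1, 0, -1, -1) → π⊥ ≈ (-1.7071, +0.2929); max(|x|,|y|,|x±y|/√2) = 1.7071 > 0.8 ⇒ ∉ W
candidate 3: n = (2, 3, 3, 0) → π⊥ ≈ (-0.1213, -0.8787); max(|x|,|y|,|x±y|/√2) = 0.8787 > 0.8 ⇒ ∉ W
candidate 4: n = (-1, -1, 1, -1) → π⊥ ≈ (-1.0000, -2.4142); max(|x|,|y|,|x±y|/√2) = 2.4142 > 0.8 ⇒ ∉ W
candidate 5: n = (-1, 0, 1, 1) → π⊥ ≈ (-0.2929, -0.2929); max(|x|,|y|,|x±y|/√2) = 0.4142 ≤ 0.8 ⇒ ∈ W
candidate 6: n = (1, -1, 1, -1) → π⊥ ≈ (+1.0000, -2.4142); max(|x|,|y|,|x±y|/√2) = 2.4142 > 0.8 ⇒ ∉ W
candidate 7: n = (-1, -1, -1, 1) → π⊥ ≈ (+0.4142, +1.0000); max(|x|,|y|,|x±y|/√2) = 1.0000 > 0.8 ⇒ ∉ W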